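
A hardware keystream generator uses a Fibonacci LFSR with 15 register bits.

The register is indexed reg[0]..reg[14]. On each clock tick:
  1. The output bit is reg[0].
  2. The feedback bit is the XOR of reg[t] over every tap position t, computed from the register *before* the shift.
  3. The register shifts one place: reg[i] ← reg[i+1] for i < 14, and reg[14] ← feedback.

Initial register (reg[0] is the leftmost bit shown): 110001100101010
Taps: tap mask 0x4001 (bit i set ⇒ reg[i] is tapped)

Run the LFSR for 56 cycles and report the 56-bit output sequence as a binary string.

step | reg (before) | out | fb
   0 | 110001100101010 | 1 | 1
   1 | 100011001010101 | 1 | 0
   2 | 000110010101010 | 0 | 0
   3 | 001100101010100 | 0 | 0
   4 | 011001010101000 | 0 | 0
   5 | 110010101010000 | 1 | 1
   6 | 100101010100001 | 1 | 0
   7 | 001010101000010 | 0 | 0
   8 | 010101010000100 | 0 | 0
   9 | 101010100001000 | 1 | 1
  10 | 010101000010001 | 0 | 1
  11 | 101010000100011 | 1 | 0
  12 | 010100001000110 | 0 | 0
  13 | 101000010001100 | 1 | 1
  14 | 010000100011001 | 0 | 1
  15 | 100001000110011 | 1 | 0
  16 | 000010001100110 | 0 | 0
  17 | 000100011001100 | 0 | 0
  18 | 001000110011000 | 0 | 0
  19 | 010001100110000 | 0 | 0
  20 | 100011001100000 | 1 | 1
  21 | 000110011000001 | 0 | 1
  22 | 001100110000011 | 0 | 1
  23 | 011001100000111 | 0 | 1
  24 | 110011000001111 | 1 | 0
  25 | 100110000011110 | 1 | 1
  26 | 001100000111101 | 0 | 1
  27 | 011000001111011 | 0 | 1
  28 | 110000011110111 | 1 | 0
  29 | 100000111101110 | 1 | 1
  30 | 000001111011101 | 0 | 1
  31 | 000011110111011 | 0 | 1
  32 | 000111101110111 | 0 | 1
  33 | 001111011101111 | 0 | 1
  34 | 011110111011111 | 0 | 1
  35 | 111101110111111 | 1 | 0
  36 | 111011101111110 | 1 | 1
  37 | 110111011111101 | 1 | 0
  38 | 101110111111010 | 1 | 1
  39 | 011101111110101 | 0 | 1
  40 | 111011111101011 | 1 | 0
  41 | 110111111010110 | 1 | 1
  42 | 101111110101101 | 1 | 0
  43 | 011111101011010 | 0 | 0
  44 | 111111010110100 | 1 | 1
  45 | 111110101101001 | 1 | 0
  46 | 111101011010010 | 1 | 1
  47 | 111010110100101 | 1 | 0
  48 | 110101101001010 | 1 | 1
  49 | 101011010010101 | 1 | 0
  50 | 010110100101010 | 0 | 0
  51 | 101101001010100 | 1 | 1
  52 | 011010010101001 | 0 | 1
  53 | 110100101010011 | 1 | 0
  54 | 101001010100110 | 1 | 1
  55 | 010010101001101 | 0 | 1

11000110010101010000100011001100000111101110111111010110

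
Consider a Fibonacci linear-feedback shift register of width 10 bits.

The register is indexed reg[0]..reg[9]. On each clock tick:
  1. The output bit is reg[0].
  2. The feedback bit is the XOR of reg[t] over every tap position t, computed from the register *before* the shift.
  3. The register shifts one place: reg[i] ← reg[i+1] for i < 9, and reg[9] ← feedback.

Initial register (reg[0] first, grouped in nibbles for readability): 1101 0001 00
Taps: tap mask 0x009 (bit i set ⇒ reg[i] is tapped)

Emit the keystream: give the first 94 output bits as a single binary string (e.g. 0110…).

1101000100010110011010010100100011000011101101111000001011100101011100111011101110011001110101

k : reg_k → out_k, fb_k
0: 1101000100 → 1, fb=0
1: 1010001000 → 1, fb=1
2: 0100010001 → 0, fb=0
3: 1000100010 → 1, fb=1
4: 0001000101 → 0, fb=1
5: 0010001011 → 0, fb=0
6: 0100010110 → 0, fb=0
7: 1000101100 → 1, fb=1
8: 0001011001 → 0, fb=1
9: 0010110011 → 0, fb=0
10: 0101100110 → 0, fb=1
11: 1011001101 → 1, fb=0
12: 0110011010 → 0, fb=0
13: 1100110100 → 1, fb=1
14: 1001101001 → 1, fb=0
15: 0011010010 → 0, fb=1
16: 0110100101 → 0, fb=0
17: 1101001010 → 1, fb=0
18: 1010010100 → 1, fb=1
19: 0100101001 → 0, fb=0
20: 1001010010 → 1, fb=0
21: 0010100100 → 0, fb=0
22: 0101001000 → 0, fb=1
23: 1010010001 → 1, fb=1
24: 0100100011 → 0, fb=0
25: 1001000110 → 1, fb=0
26: 0010001100 → 0, fb=0
27: 0100011000 → 0, fb=0
28: 1000110000 → 1, fb=1
29: 0001100001 → 0, fb=1
30: 0011000011 → 0, fb=1
31: 0110000111 → 0, fb=0
32: 1100001110 → 1, fb=1
33: 1000011101 → 1, fb=1
34: 0000111011 → 0, fb=0
35: 0001110110 → 0, fb=1
36: 0011101101 → 0, fb=1
37: 0111011011 → 0, fb=1
38: 1110110111 → 1, fb=1
39: 1101101111 → 1, fb=0
40: 1011011110 → 1, fb=0
41: 0110111100 → 0, fb=0
42: 1101111000 → 1, fb=0
43: 1011110000 → 1, fb=0
44: 0111100000 → 0, fb=1
45: 1111000001 → 1, fb=0
46: 1110000010 → 1, fb=1
47: 1100000101 → 1, fb=1
48: 1000001011 → 1, fb=1
49: 0000010111 → 0, fb=0
50: 0000101110 → 0, fb=0
51: 0001011100 → 0, fb=1
52: 0010111001 → 0, fb=0
53: 0101110010 → 0, fb=1
54: 1011100101 → 1, fb=0
55: 0111001010 → 0, fb=1
56: 1110010101 → 1, fb=1
57: 1100101011 → 1, fb=1
58: 1001010111 → 1, fb=0
59: 0010101110 → 0, fb=0
60: 0101011100 → 0, fb=1
61: 1010111001 → 1, fb=1
62: 0101110011 → 0, fb=1
63: 1011100111 → 1, fb=0
64: 0111001110 → 0, fb=1
65: 1110011101 → 1, fb=1
66: 1100111011 → 1, fb=1
67: 1001110111 → 1, fb=0
68: 0011101110 → 0, fb=1
69: 0111011101 → 0, fb=1
70: 1110111011 → 1, fb=1
71: 1101110111 → 1, fb=0
72: 1011101110 → 1, fb=0
73: 0111011100 → 0, fb=1
74: 1110111001 → 1, fb=1
75: 1101110011 → 1, fb=0
76: 1011100110 → 1, fb=0
77: 0111001100 → 0, fb=1
78: 1110011001 → 1, fb=1
79: 1100110011 → 1, fb=1
80: 1001100111 → 1, fb=0
81: 0011001110 → 0, fb=1
82: 0110011101 → 0, fb=0
83: 1100111010 → 1, fb=1
84: 1001110101 → 1, fb=0
85: 0011101010 → 0, fb=1
86: 0111010101 → 0, fb=1
87: 1110101011 → 1, fb=1
88: 1101010111 → 1, fb=0
89: 1010101110 → 1, fb=1
90: 0101011101 → 0, fb=1
91: 1010111011 → 1, fb=1
92: 0101110111 → 0, fb=1
93: 1011101111 → 1, fb=0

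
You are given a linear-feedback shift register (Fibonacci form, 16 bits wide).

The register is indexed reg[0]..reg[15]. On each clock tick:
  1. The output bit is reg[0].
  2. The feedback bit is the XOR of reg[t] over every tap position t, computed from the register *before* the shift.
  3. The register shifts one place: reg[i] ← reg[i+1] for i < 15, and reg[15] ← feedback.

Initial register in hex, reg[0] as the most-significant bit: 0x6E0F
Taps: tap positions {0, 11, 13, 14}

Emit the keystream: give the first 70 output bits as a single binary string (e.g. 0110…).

tick  register→output (feedback)
  0  0110111000001111→0 (0)
  1  1101110000011110→1 (0)
  2  1011100000111100→1 (1)
  3  0111000001111001→0 (1)
  4  1110000011110011→1 (1)
  5  1100000111100111→1 (1)
  6  1000001111001111→1 (1)
  7  0000011110011111→0 (1)
  8  0000111100111111→0 (1)
  9  0001111001111111→0 (1)
 10  0011110011111111→0 (1)
 11  0111100111111111→0 (1)
 12  1111001111111111→1 (0)
 13  1110011111111110→1 (0)
 14  1100111111111100→1 (1)
 15  1001111111111001→1 (0)
 16  0011111111110010→0 (0)
 17  0111111111100100→0 (1)
 18  1111111111001001→1 (1)
 19  1111111110010011→1 (1)
 20  1111111100100111→1 (1)
 21  1111111001001111→1 (1)
 22  1111110010011111→1 (0)
 23  1111100100111110→1 (0)
 24  1111001001111100→1 (1)
 25  1110010011111001→1 (0)
 26  1100100111110010→1 (1)
 27  1001001111100101→1 (0)
 28  0010011111001010→0 (1)
 29  0100111110010101→0 (0)
 30  1001111100101010→1 (0)
 31  0011111001010100→0 (0)
 32  0111110010101000→0 (0)
 33  1111100101010000→1 (0)
 34  1111001010100000→1 (1)
 35  1110010101000001→1 (1)
 36  1100101010000011→1 (0)
 37  1001010100000110→1 (1)
 38  0010101000001101→0 (1)
 39  0101010000011011→0 (0)
 40  1010100000110110→1 (0)
 41  0101000001101100→0 (1)
 42  1010000011011001→1 (0)
 43  0100000110110010→0 (0)
 44  1000001101100100→1 (0)
 45  0000011011001000→0 (0)
 46  0000110110010000→0 (1)
 47  0001101100100001→0 (0)
 48  0011011001000010→0 (1)
 49  0110110010000101→0 (1)
 50  1101100100001011→1 (0)
 51  1011001000010110→1 (0)
 52  0110010000101100→0 (1)
 53  1100100001011001→1 (0)
 54  1001000010110010→1 (1)
 55  0010000101100101→0 (1)
 56  0100001011001011→0 (1)
 57  1000010110010111→1 (0)
 58  0000101100101110→0 (0)
 59  0001011001011100→0 (0)
 60  0010110010111000→0 (1)
 61  0101100101110001→0 (1)
 62  1011001011100011→1 (0)
 63  0110010111000110→0 (0)
 64  1100101110001100→1 (0)
 65  1001011100011000→1 (0)
 66  0010111000110000→0 (1)
 67  0101110001100001→0 (0)
 68  1011100011000010→1 (0)
 69  0111000110000100→0 (1)

0110111000001111001111111111001001111100101010000011011001000010110010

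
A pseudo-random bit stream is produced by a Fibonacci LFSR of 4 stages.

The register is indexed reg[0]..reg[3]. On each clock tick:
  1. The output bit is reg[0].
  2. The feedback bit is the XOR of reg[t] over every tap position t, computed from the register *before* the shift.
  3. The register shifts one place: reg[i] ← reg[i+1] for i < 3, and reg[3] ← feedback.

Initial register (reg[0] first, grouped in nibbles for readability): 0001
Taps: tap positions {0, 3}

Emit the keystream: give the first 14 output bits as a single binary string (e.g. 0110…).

tick  register→output (feedback)
  0  0001→0 (1)
  1  0011→0 (1)
  2  0111→0 (1)
  3  1111→1 (0)
  4  1110→1 (1)
  5  1101→1 (0)
  6  1010→1 (1)
  7  0101→0 (1)
  8  1011→1 (0)
  9  0110→0 (0)
 10  1100→1 (1)
 11  1001→1 (0)
 12  0010→0 (0)
 13  0100→0 (0)

00011110101100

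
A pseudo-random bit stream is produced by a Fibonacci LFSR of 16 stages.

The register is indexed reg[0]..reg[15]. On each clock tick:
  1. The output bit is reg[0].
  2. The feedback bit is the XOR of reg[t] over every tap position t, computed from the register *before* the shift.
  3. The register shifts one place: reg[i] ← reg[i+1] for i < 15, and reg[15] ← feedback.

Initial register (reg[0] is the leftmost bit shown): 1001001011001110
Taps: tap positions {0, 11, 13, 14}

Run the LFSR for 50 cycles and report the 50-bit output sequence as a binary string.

10010010110011101001000001010010111000111100010100

step | reg (before) | out | fb
   0 | 1001001011001110 | 1 | 1
   1 | 0010010110011101 | 0 | 0
   2 | 0100101100111010 | 0 | 0
   3 | 1001011001110100 | 1 | 1
   4 | 0010110011101001 | 0 | 0
   5 | 0101100111010010 | 0 | 0
   6 | 1011001110100100 | 1 | 0
   7 | 0110011101001000 | 0 | 0
   8 | 1100111010010000 | 1 | 0
   9 | 1001110100100000 | 1 | 1
  10 | 0011101001000001 | 0 | 0
  11 | 0111010010000010 | 0 | 1
  12 | 1110100100000101 | 1 | 0
  13 | 1101001000001010 | 1 | 0
  14 | 1010010000010100 | 1 | 1
  15 | 0100100000101001 | 0 | 0
  16 | 1001000001010010 | 1 | 1
  17 | 0010000010100101 | 0 | 1
  18 | 0100000101001011 | 0 | 1
  19 | 1000001010010111 | 1 | 0
  20 | 0000010100101110 | 0 | 0
  21 | 0000101001011100 | 0 | 0
  22 | 0001010010111000 | 0 | 1
  23 | 0010100101110001 | 0 | 1
  24 | 0101001011100011 | 0 | 1
  25 | 1010010111000111 | 1 | 1
  26 | 0100101110001111 | 0 | 0
  27 | 1001011100011110 | 1 | 0
  28 | 0010111000111100 | 0 | 0
  29 | 0101110001111000 | 0 | 1
  30 | 1011100011110001 | 1 | 0
  31 | 0111000111100010 | 0 | 1
  32 | 1110001111000101 | 1 | 0
  33 | 1100011110001010 | 1 | 0
  34 | 1000111100010100 | 1 | 1
  35 | 0001111000101001 | 0 | 0
  36 | 0011110001010010 | 0 | 0
  37 | 0111100010100100 | 0 | 1
  38 | 1111000101001001 | 1 | 1
  39 | 1110001010010011 | 1 | 1
  40 | 1100010100100111 | 1 | 1
  41 | 1000101001001111 | 1 | 1
  42 | 0001010010011111 | 0 | 1
  43 | 0010100100111111 | 0 | 1
  44 | 0101001001111111 | 0 | 1
  45 | 1010010011111111 | 1 | 0
  46 | 0100100111111110 | 0 | 1
  47 | 1001001111111101 | 1 | 1
  48 | 0010011111111011 | 0 | 0
  49 | 0100111111110110 | 0 | 1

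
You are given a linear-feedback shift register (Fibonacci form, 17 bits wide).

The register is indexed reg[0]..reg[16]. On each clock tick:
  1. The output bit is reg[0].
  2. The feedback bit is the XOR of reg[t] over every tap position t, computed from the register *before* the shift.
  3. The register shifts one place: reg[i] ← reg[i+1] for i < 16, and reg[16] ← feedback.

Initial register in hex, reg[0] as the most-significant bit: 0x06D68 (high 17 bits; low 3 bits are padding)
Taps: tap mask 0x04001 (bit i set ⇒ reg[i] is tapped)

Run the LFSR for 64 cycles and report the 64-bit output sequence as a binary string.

0000011011010110110110000110011110011111110010101001110001101000

tick  register→output (feedback)
  0  00000110110101101→0 (1)
  1  00001101101011011→0 (0)
  2  00011011010110110→0 (1)
  3  00110110101101101→0 (1)
  4  01101101011011011→0 (0)
  5  11011010110110110→1 (0)
  6  10110101101101100→1 (0)
  7  01101011011011000→0 (0)
  8  11010110110110000→1 (1)
  9  10101101101100001→1 (1)
 10  01011011011000011→0 (0)
 11  10110110110000110→1 (0)
 12  01101101100001100→0 (1)
 13  11011011000011001→1 (1)
 14  10110110000110011→1 (1)
 15  01101100001100111→0 (1)
 16  11011000011001111→1 (0)
 17  10110000110011110→1 (0)
 18  01100001100111100→0 (1)
 19  11000011001111001→1 (1)
 20  10000110011110011→1 (1)
 21  00001100111100111→0 (1)
 22  00011001111001111→0 (1)
 23  00110011110011111→0 (1)
 24  01100111100111111→0 (1)
 25  11001111001111111→1 (0)
 26  10011110011111110→1 (0)
 27  00111100111111100→0 (1)
 28  01111001111111001→0 (0)
 29  11110011111110010→1 (1)
 30  11100111111100101→1 (0)
 31  11001111111001010→1 (1)
 32  10011111110010101→1 (0)
 33  00111111100101010→0 (0)
 34  01111111001010100→0 (1)
 35  11111110010101001→1 (1)
 36  11111100101010011→1 (1)
 37  11111001010100111→1 (0)
 38  11110010101001110→1 (0)
 39  11100101010011100→1 (0)
 40  11001010100111000→1 (1)
 41  10010101001110001→1 (1)
 42  00101010011100011→0 (0)
 43  01010100111000110→0 (1)
 44  10101001110001101→1 (0)
 45  01010011100011010→0 (0)
 46  10100111000110100→1 (0)
 47  01001110001101000→0 (0)
 48  10011100011010000→1 (1)
 49  00111000110100001→0 (0)
 50  01110001101000010→0 (0)
 51  11100011010000100→1 (0)
 52  11000110100001000→1 (1)
 53  10001101000010001→1 (1)
 54  00011010000100011→0 (0)
 55  00110100001000110→0 (1)
 56  01101000010001101→0 (1)
 57  11010000100011011→1 (1)
 58  10100001000110111→1 (0)
 59  01000010001101110→0 (1)
 60  10000100011011101→1 (0)
 61  00001000110111010→0 (0)
 62  00010001101110100→0 (1)
 63  00100011011101001→0 (0)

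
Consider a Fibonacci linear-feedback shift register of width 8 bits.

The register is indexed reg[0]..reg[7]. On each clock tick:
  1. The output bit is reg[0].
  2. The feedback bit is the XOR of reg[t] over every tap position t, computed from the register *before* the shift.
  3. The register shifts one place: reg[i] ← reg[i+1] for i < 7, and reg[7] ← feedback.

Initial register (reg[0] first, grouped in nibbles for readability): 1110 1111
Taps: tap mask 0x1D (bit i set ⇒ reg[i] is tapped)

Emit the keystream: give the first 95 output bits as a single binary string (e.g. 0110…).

11101111110100110011010100011000001110101010111110010100001001111111100001011110001101000000010

k : reg_k → out_k, fb_k
0: 11101111 → 1, fb=1
1: 11011111 → 1, fb=1
2: 10111111 → 1, fb=0
3: 01111110 → 0, fb=1
4: 11111101 → 1, fb=0
5: 11111010 → 1, fb=0
6: 11110100 → 1, fb=1
7: 11101001 → 1, fb=1
8: 11010011 → 1, fb=0
9: 10100110 → 1, fb=0
10: 01001100 → 0, fb=1
11: 10011001 → 1, fb=1
12: 00110011 → 0, fb=0
13: 01100110 → 0, fb=1
14: 11001101 → 1, fb=0
15: 10011010 → 1, fb=1
16: 00110101 → 0, fb=0
17: 01101010 → 0, fb=0
18: 11010100 → 1, fb=0
19: 10101000 → 1, fb=1
20: 01010001 → 0, fb=1
21: 10100011 → 1, fb=0
22: 01000110 → 0, fb=0
23: 10001100 → 1, fb=0
24: 00011000 → 0, fb=0
25: 00110000 → 0, fb=0
26: 01100000 → 0, fb=1
27: 11000001 → 1, fb=1
28: 10000011 → 1, fb=1
29: 00000111 → 0, fb=0
30: 00001110 → 0, fb=1
31: 00011101 → 0, fb=0
32: 00111010 → 0, fb=1
33: 01110101 → 0, fb=0
34: 11101010 → 1, fb=1
35: 11010101 → 1, fb=0
36: 10101010 → 1, fb=1
37: 01010101 → 0, fb=1
38: 10101011 → 1, fb=1
39: 01010111 → 0, fb=1
40: 10101111 → 1, fb=1
41: 01011111 → 0, fb=0
42: 10111110 → 1, fb=0
43: 01111100 → 0, fb=1
44: 11111001 → 1, fb=0
45: 11110010 → 1, fb=1
46: 11100101 → 1, fb=0
47: 11001010 → 1, fb=0
48: 10010100 → 1, fb=0
49: 00101000 → 0, fb=0
50: 01010000 → 0, fb=1
51: 10100001 → 1, fb=0
52: 01000010 → 0, fb=0
53: 10000100 → 1, fb=1
54: 00001001 → 0, fb=1
55: 00010011 → 0, fb=1
56: 00100111 → 0, fb=1
57: 01001111 → 0, fb=1
58: 10011111 → 1, fb=1
59: 00111111 → 0, fb=1
60: 01111111 → 0, fb=1
61: 11111111 → 1, fb=0
62: 11111110 → 1, fb=0
63: 11111100 → 1, fb=0
64: 11111000 → 1, fb=0
65: 11110000 → 1, fb=1
66: 11100001 → 1, fb=0
67: 11000010 → 1, fb=1
68: 10000101 → 1, fb=1
69: 00001011 → 0, fb=1
70: 00010111 → 0, fb=1
71: 00101111 → 0, fb=0
72: 01011110 → 0, fb=0
73: 10111100 → 1, fb=0
74: 01111000 → 0, fb=1
75: 11110001 → 1, fb=1
76: 11100011 → 1, fb=0
77: 11000110 → 1, fb=1
78: 10001101 → 1, fb=0
79: 00011010 → 0, fb=0
80: 00110100 → 0, fb=0
81: 01101000 → 0, fb=0
82: 11010000 → 1, fb=0
83: 10100000 → 1, fb=0
84: 01000000 → 0, fb=0
85: 10000000 → 1, fb=1
86: 00000001 → 0, fb=0
87: 00000010 → 0, fb=0
88: 00000100 → 0, fb=0
89: 00001000 → 0, fb=1
90: 00010001 → 0, fb=1
91: 00100011 → 0, fb=1
92: 01000111 → 0, fb=0
93: 10001110 → 1, fb=0
94: 00011100 → 0, fb=0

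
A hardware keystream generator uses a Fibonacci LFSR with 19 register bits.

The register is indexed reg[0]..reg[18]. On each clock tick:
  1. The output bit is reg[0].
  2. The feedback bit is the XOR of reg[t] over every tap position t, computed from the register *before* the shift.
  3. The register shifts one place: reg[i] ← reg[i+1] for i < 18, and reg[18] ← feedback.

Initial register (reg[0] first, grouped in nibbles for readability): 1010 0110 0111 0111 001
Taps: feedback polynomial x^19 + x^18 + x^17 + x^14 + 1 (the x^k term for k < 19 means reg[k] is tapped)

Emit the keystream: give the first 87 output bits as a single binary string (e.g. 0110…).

101001100111011100111100001111110111110111100000100011111101100010101011100001000010101

tick  register→output (feedback)
  0  1010011001110111001→1 (1)
  1  0100110011101110011→0 (1)
  2  1001100111011100111→1 (1)
  3  0011001110111001111→0 (0)
  4  0110011101110011110→0 (0)
  5  1100111011100111100→1 (0)
  6  1001110111001111000→1 (0)
  7  0011101110011110000→0 (1)
  8  0111011100111100001→0 (1)
  9  1110111001111000011→1 (1)
 10  1101110011110000111→1 (1)
 11  1011100111100001111→1 (1)
 12  0111001111000011111→0 (1)
 13  1110011110000111111→1 (0)
 14  1100111100001111110→1 (1)
 15  1001111000011111101→1 (1)
 16  0011110000111111011→0 (1)
 17  0111100001111110111→0 (1)
 18  1111000011111101111→1 (1)
 19  1110000111111011111→1 (0)
 20  1100001111110111110→1 (1)
 21  1000011111101111101→1 (1)
 22  0000111111011111011→0 (1)
 23  0001111110111110111→0 (1)
 24  0011111101111101111→0 (0)
 25  0111111011111011110→0 (0)
 26  1111110111110111100→1 (0)
 27  1111101111101111000→1 (0)
 28  1111011111011110000→1 (0)
 29  1110111110111100000→1 (1)
 30  1101111101111000001→1 (0)
 31  1011111011110000010→1 (0)
 32  0111110111100000100→0 (0)
 33  1111101111000001000→1 (1)
 34  1111011110000010001→1 (1)
 35  1110111100000100011→1 (1)
 36  1101111000001000111→1 (1)
 37  1011110000010001111→1 (1)
 38  0111100000100011111→0 (1)
 39  1111000001000111111→1 (0)
 40  1110000010001111110→1 (1)
 41  1100000100011111101→1 (1)
 42  1000001000111111011→1 (0)
 43  0000010001111110110→0 (0)
 44  0000100011111101100→0 (0)
 45  0001000111111011000→0 (1)
 46  0010001111110110001→0 (0)
 47  0100011111101100010→0 (1)
 48  1000111111011000101→1 (0)
 49  0001111110110001010→0 (1)
 50  0011111101100010101→0 (0)
 51  0111111011000101010→0 (1)
 52  1111110110001010101→1 (1)
 53  1111101100010101011→1 (1)
 54  1111011000101010111→1 (0)
 55  1110110001010101110→1 (0)
 56  1101100010101011100→1 (0)
 57  1011000101010111000→1 (0)
 58  0110001010101110000→0 (1)
 59  1100010101011100001→1 (0)
 60  1000101010111000010→1 (0)
 61  0001010101110000100→0 (0)
 62  0010101011100001000→0 (0)
 63  0101010111000010000→0 (1)
 64  1010101110000100001→1 (0)
 65  0101011100001000010→0 (1)
 66  1010111000010000101→1 (0)
 67  0101110000100001010→0 (1)
 68  1011100001000010101→1 (1)
 69  0111000010000101011→0 (0)
 70  1110000100001010110→1 (1)
 71  1100001000010101101→1 (0)
 72  1000010000101011010→1 (1)
 73  0000100001010110101→0 (0)
 74  0001000010101101010→0 (1)
 75  0010000101011010101→0 (0)
 76  0100001010110101010→0 (1)
 77  1000010101101010101→1 (1)
 78  0000101011010101011→0 (0)
 79  0001010110101010110→0 (0)
 80  0010101101010101100→0 (0)
 81  0101011010101011000→0 (1)
 82  1010110101010110001→1 (1)
 83  0101101010101100011→0 (0)
 84  1011010101011000110→1 (0)
 85  0110101010110001100→0 (0)
 86  1101010101100011000→1 (0)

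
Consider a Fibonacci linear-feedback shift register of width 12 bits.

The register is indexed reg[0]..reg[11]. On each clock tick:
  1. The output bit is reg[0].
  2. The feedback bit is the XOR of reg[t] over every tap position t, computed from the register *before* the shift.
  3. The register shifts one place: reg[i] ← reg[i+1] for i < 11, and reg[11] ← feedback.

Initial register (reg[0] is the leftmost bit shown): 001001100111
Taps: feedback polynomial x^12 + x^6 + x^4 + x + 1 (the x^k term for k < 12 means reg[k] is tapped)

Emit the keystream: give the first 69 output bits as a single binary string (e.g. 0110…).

001001100111100100110101010101011111110111101010001000010100001001110

step | reg (before) | out | fb
   0 | 001001100111 | 0 | 1
   1 | 010011001111 | 0 | 0
   2 | 100110011110 | 1 | 0
   3 | 001100111100 | 0 | 1
   4 | 011001111001 | 0 | 0
   5 | 110011110010 | 1 | 0
   6 | 100111100100 | 1 | 1
   7 | 001111001001 | 0 | 1
   8 | 011110010011 | 0 | 0
   9 | 111100100110 | 1 | 1
  10 | 111001001101 | 1 | 0
  11 | 110010011010 | 1 | 1
  12 | 100100110101 | 1 | 0
  13 | 001001101010 | 0 | 1
  14 | 010011010101 | 0 | 0
  15 | 100110101010 | 1 | 1
  16 | 001101010101 | 0 | 0
  17 | 011010101010 | 0 | 1
  18 | 110101010101 | 1 | 0
  19 | 101010101010 | 1 | 1
  20 | 010101010101 | 0 | 1
  21 | 101010101011 | 1 | 1
  22 | 010101010111 | 0 | 1
  23 | 101010101111 | 1 | 1
  24 | 010101011111 | 0 | 1
  25 | 101010111111 | 1 | 1
  26 | 010101111111 | 0 | 0
  27 | 101011111110 | 1 | 1
  28 | 010111111101 | 0 | 1
  29 | 101111111011 | 1 | 1
  30 | 011111110111 | 0 | 1
  31 | 111111101111 | 1 | 0
  32 | 111111011110 | 1 | 1
  33 | 111110111101 | 1 | 0
  34 | 111101111010 | 1 | 1
  35 | 111011110101 | 1 | 0
  36 | 110111101010 | 1 | 0
  37 | 101111010100 | 1 | 0
  38 | 011110101000 | 0 | 1
  39 | 111101010001 | 1 | 0
  40 | 111010100010 | 1 | 0
  41 | 110101000100 | 1 | 0
  42 | 101010001000 | 1 | 0
  43 | 010100010000 | 0 | 1
  44 | 101000100001 | 1 | 0
  45 | 010001000010 | 0 | 1
  46 | 100010000101 | 1 | 0
  47 | 000100001010 | 0 | 0
  48 | 001000010100 | 0 | 0
  49 | 010000101000 | 0 | 0
  50 | 100001010000 | 1 | 1
  51 | 000010100001 | 0 | 0
  52 | 000101000010 | 0 | 0
  53 | 001010000100 | 0 | 1
  54 | 010100001001 | 0 | 1
  55 | 101000010011 | 1 | 1
  56 | 010000100111 | 0 | 0
  57 | 100001001110 | 1 | 1
  58 | 000010011101 | 0 | 1
  59 | 000100111011 | 0 | 1
  60 | 001001110111 | 0 | 1
  61 | 010011101111 | 0 | 1
  62 | 100111011111 | 1 | 0
  63 | 001110111110 | 0 | 0
  64 | 011101111100 | 0 | 0
  65 | 111011111000 | 1 | 0
  66 | 110111110000 | 1 | 0
  67 | 101111100000 | 1 | 1
  68 | 011111000001 | 0 | 0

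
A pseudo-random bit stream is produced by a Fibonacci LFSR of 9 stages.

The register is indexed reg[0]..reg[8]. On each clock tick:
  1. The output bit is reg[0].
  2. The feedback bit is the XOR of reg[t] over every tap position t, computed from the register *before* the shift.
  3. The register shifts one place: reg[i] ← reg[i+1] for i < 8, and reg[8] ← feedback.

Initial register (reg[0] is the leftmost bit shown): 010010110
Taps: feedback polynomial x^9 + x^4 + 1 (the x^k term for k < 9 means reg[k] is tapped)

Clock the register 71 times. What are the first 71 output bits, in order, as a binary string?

step | reg (before) | out | fb
   0 | 010010110 | 0 | 1
   1 | 100101101 | 1 | 1
   2 | 001011011 | 0 | 1
   3 | 010110111 | 0 | 1
   4 | 101101111 | 1 | 1
   5 | 011011111 | 0 | 1
   6 | 110111111 | 1 | 0
   7 | 101111110 | 1 | 0
   8 | 011111100 | 0 | 1
   9 | 111111001 | 1 | 0
  10 | 111110010 | 1 | 0
  11 | 111100100 | 1 | 1
  12 | 111001001 | 1 | 1
  13 | 110010011 | 1 | 0
  14 | 100100110 | 1 | 1
  15 | 001001101 | 0 | 0
  16 | 010011010 | 0 | 1
  17 | 100110101 | 1 | 0
  18 | 001101010 | 0 | 0
  19 | 011010100 | 0 | 1
  20 | 110101001 | 1 | 1
  21 | 101010011 | 1 | 0
  22 | 010100110 | 0 | 0
  23 | 101001100 | 1 | 1
  24 | 010011001 | 0 | 1
  25 | 100110011 | 1 | 0
  26 | 001100110 | 0 | 0
  27 | 011001100 | 0 | 0
  28 | 110011000 | 1 | 0
  29 | 100110000 | 1 | 0
  30 | 001100000 | 0 | 0
  31 | 011000000 | 0 | 0
  32 | 110000000 | 1 | 1
  33 | 100000001 | 1 | 1
  34 | 000000011 | 0 | 0
  35 | 000000110 | 0 | 0
  36 | 000001100 | 0 | 0
  37 | 000011000 | 0 | 1
  38 | 000110001 | 0 | 1
  39 | 001100011 | 0 | 0
  40 | 011000110 | 0 | 0
  41 | 110001100 | 1 | 1
  42 | 100011001 | 1 | 0
  43 | 000110010 | 0 | 1
  44 | 001100101 | 0 | 0
  45 | 011001010 | 0 | 0
  46 | 110010100 | 1 | 0
  47 | 100101000 | 1 | 1
  48 | 001010001 | 0 | 1
  49 | 010100011 | 0 | 0
  50 | 101000110 | 1 | 1
  51 | 010001101 | 0 | 0
  52 | 100011010 | 1 | 0
  53 | 000110100 | 0 | 1
  54 | 001101001 | 0 | 0
  55 | 011010010 | 0 | 1
  56 | 110100101 | 1 | 1
  57 | 101001011 | 1 | 1
  58 | 010010111 | 0 | 1
  59 | 100101111 | 1 | 1
  60 | 001011111 | 0 | 1
  61 | 010111111 | 0 | 1
  62 | 101111111 | 1 | 0
  63 | 011111110 | 0 | 1
  64 | 111111101 | 1 | 0
  65 | 111111010 | 1 | 0
  66 | 111110100 | 1 | 0
  67 | 111101000 | 1 | 1
  68 | 111010001 | 1 | 0
  69 | 110100010 | 1 | 1
  70 | 101000101 | 1 | 1

01001011011111100100110101001100110000000110001100101000110100101111111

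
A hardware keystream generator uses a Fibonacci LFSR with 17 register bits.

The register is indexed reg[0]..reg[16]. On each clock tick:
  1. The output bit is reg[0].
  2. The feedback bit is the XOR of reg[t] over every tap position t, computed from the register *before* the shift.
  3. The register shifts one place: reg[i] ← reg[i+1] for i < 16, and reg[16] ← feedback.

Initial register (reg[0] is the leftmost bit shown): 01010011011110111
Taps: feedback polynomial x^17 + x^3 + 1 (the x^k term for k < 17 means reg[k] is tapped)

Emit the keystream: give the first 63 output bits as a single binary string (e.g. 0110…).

tick  register→output (feedback)
  0  01010011011110111→0 (1)
  1  10100110111101111→1 (1)
  2  01001101111011111→0 (0)
  3  10011011110111110→1 (0)
  4  00110111101111100→0 (1)
  5  01101111011111001→0 (0)
  6  11011110111110010→1 (0)
  7  10111101111100100→1 (0)
  8  01111011111001000→0 (1)
  9  11110111110010001→1 (0)
 10  11101111100100010→1 (1)
 11  11011111001000101→1 (0)
 12  10111110010001010→1 (0)
 13  01111100100010100→0 (1)
 14  11111001000101001→1 (0)
 15  11110010001010010→1 (0)
 16  11100100010100100→1 (1)
 17  11001000101001001→1 (1)
 18  10010001010010011→1 (0)
 19  00100010100100110→0 (0)
 20  01000101001001100→0 (0)
 21  10001010010011000→1 (1)
 22  00010100100110001→0 (1)
 23  00101001001100011→0 (0)
 24  01010010011000110→0 (1)
 25  10100100110001101→1 (1)
 26  01001001100011011→0 (0)
 27  10010011000110110→1 (0)
 28  00100110001101100→0 (0)
 29  01001100011011000→0 (0)
 30  10011000110110000→1 (0)
 31  00110001101100000→0 (1)
 32  01100011011000001→0 (0)
 33  11000110110000010→1 (1)
 34  10001101100000101→1 (1)
 35  00011011000001011→0 (1)
 36  00110110000010111→0 (1)
 37  01101100000101111→0 (0)
 38  11011000001011110→1 (0)
 39  10110000010111100→1 (0)
 40  01100000101111000→0 (0)
 41  11000001011110000→1 (1)
 42  10000010111100001→1 (1)
 43  00000101111000011→0 (0)
 44  00001011110000110→0 (0)
 45  00010111100001100→0 (1)
 46  00101111000011001→0 (0)
 47  01011110000110010→0 (1)
 48  10111100001100101→1 (0)
 49  01111000011001010→0 (1)
 50  11110000110010101→1 (0)
 51  11100001100101010→1 (1)
 52  11000011001010101→1 (1)
 53  10000110010101011→1 (1)
 54  00001100101010111→0 (0)
 55  00011001010101110→0 (1)
 56  00110010101011101→0 (1)
 57  01100101010111011→0 (0)
 58  11001010101110110→1 (1)
 59  10010101011101101→1 (0)
 60  00101010111011010→0 (0)
 61  01010101110110100→0 (1)
 62  10101011101101001→1 (1)

010100110111101111100100010100100110001101100000101111000011001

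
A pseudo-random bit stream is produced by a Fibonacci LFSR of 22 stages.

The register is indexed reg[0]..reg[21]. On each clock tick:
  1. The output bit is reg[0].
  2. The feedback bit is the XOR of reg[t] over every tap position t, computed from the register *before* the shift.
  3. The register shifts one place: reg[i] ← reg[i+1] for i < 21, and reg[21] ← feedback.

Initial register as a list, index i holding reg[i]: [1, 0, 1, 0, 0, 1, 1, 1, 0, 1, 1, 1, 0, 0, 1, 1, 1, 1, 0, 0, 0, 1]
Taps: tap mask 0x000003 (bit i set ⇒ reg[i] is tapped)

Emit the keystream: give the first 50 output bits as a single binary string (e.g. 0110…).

10100111011100111100011110100110010100010010001110

step | reg (before) | out | fb
   0 | 1010011101110011110001 | 1 | 1
   1 | 0100111011100111100011 | 0 | 1
   2 | 1001110111001111000111 | 1 | 1
   3 | 0011101110011110001111 | 0 | 0
   4 | 0111011100111100011110 | 0 | 1
   5 | 1110111001111000111101 | 1 | 0
   6 | 1101110011110001111010 | 1 | 0
   7 | 1011100111100011110100 | 1 | 1
   8 | 0111001111000111101001 | 0 | 1
   9 | 1110011110001111010011 | 1 | 0
  10 | 1100111100011110100110 | 1 | 0
  11 | 1001111000111101001100 | 1 | 1
  12 | 0011110001111010011001 | 0 | 0
  13 | 0111100011110100110010 | 0 | 1
  14 | 1111000111101001100101 | 1 | 0
  15 | 1110001111010011001010 | 1 | 0
  16 | 1100011110100110010100 | 1 | 0
  17 | 1000111101001100101000 | 1 | 1
  18 | 0001111010011001010001 | 0 | 0
  19 | 0011110100110010100010 | 0 | 0
  20 | 0111101001100101000100 | 0 | 1
  21 | 1111010011001010001001 | 1 | 0
  22 | 1110100110010100010010 | 1 | 0
  23 | 1101001100101000100100 | 1 | 0
  24 | 1010011001010001001000 | 1 | 1
  25 | 0100110010100010010001 | 0 | 1
  26 | 1001100101000100100011 | 1 | 1
  27 | 0011001010001001000111 | 0 | 0
  28 | 0110010100010010001110 | 0 | 1
  29 | 1100101000100100011101 | 1 | 0
  30 | 1001010001001000111010 | 1 | 1
  31 | 0010100010010001110101 | 0 | 0
  32 | 0101000100100011101010 | 0 | 1
  33 | 1010001001000111010101 | 1 | 1
  34 | 0100010010001110101011 | 0 | 1
  35 | 1000100100011101010111 | 1 | 1
  36 | 0001001000111010101111 | 0 | 0
  37 | 0010010001110101011110 | 0 | 0
  38 | 0100100011101010111100 | 0 | 1
  39 | 1001000111010101111001 | 1 | 1
  40 | 0010001110101011110011 | 0 | 0
  41 | 0100011101010111100110 | 0 | 1
  42 | 1000111010101111001101 | 1 | 1
  43 | 0001110101011110011011 | 0 | 0
  44 | 0011101010111100110110 | 0 | 0
  45 | 0111010101111001101100 | 0 | 1
  46 | 1110101011110011011001 | 1 | 0
  47 | 1101010111100110110010 | 1 | 0
  48 | 1010101111001101100100 | 1 | 1
  49 | 0101011110011011001001 | 0 | 1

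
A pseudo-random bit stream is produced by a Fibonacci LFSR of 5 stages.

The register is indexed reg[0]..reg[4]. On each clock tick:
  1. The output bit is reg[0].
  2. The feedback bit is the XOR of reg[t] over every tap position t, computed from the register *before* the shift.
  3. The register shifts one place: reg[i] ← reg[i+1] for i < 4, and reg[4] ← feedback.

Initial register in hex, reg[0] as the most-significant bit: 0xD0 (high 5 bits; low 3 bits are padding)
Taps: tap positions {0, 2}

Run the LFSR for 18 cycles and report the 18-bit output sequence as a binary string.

step | reg (before) | out | fb
   0 | 11010 | 1 | 1
   1 | 10101 | 1 | 0
   2 | 01010 | 0 | 0
   3 | 10100 | 1 | 0
   4 | 01000 | 0 | 0
   5 | 10000 | 1 | 1
   6 | 00001 | 0 | 0
   7 | 00010 | 0 | 0
   8 | 00100 | 0 | 1
   9 | 01001 | 0 | 0
  10 | 10010 | 1 | 1
  11 | 00101 | 0 | 1
  12 | 01011 | 0 | 0
  13 | 10110 | 1 | 0
  14 | 01100 | 0 | 1
  15 | 11001 | 1 | 1
  16 | 10011 | 1 | 1
  17 | 00111 | 0 | 1

110101000010010110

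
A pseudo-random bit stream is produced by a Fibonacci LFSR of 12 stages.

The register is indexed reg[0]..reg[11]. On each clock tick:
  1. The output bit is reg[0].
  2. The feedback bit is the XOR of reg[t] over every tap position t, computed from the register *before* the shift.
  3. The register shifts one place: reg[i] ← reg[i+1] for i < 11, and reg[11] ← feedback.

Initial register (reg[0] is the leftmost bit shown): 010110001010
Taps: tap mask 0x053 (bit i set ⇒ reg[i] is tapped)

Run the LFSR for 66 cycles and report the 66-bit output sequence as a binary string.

tick  register→output (feedback)
  0  010110001010→0 (0)
  1  101100010100→1 (1)
  2  011000101001→0 (0)
  3  110001010010→1 (0)
  4  100010100100→1 (1)
  5  000101001001→0 (0)
  6  001010010010→0 (1)
  7  010100100101→0 (0)
  8  101001001010→1 (1)
  9  010010010101→0 (0)
 10  100100101010→1 (0)
 11  001001010100→0 (0)
 12  010010101000→0 (1)
 13  100101010001→1 (1)
 14  001010100011→0 (0)
 15  010101000110→0 (1)
 16  101010001101→1 (0)
 17  010100011010→0 (1)
 18  101000110101→1 (0)
 19  010001101010→0 (0)
 20  100011010100→1 (0)
 21  000110101000→0 (0)
 22  001101010000→0 (0)
 23  011010100000→0 (1)
 24  110101000001→1 (0)
 25  101010000010→1 (0)
 26  010100000100→0 (1)
 27  101000001001→1 (1)
 28  010000010011→0 (1)
 29  100000100111→1 (0)
 30  000001001110→0 (0)
 31  000010011100→0 (1)
 32  000100111001→0 (1)
 33  001001110011→0 (1)
 34  010011100111→0 (1)
 35  100111001111→1 (0)
 36  001110011110→0 (1)
 37  011100111101→0 (0)
 38  111001111010→1 (1)
 39  110011110101→1 (0)
 40  100111101010→1 (1)
 41  001111010101→0 (1)
 42  011110101011→0 (1)
 43  111101010111→1 (0)
 44  111010101110→1 (0)
 45  110101011100→1 (0)
 46  101010111000→1 (1)
 47  010101110001→0 (0)
 48  101011100010→1 (1)
 49  010111000101→0 (0)
 50  101110001010→1 (0)
 51  011100010100→0 (1)
 52  111000101001→1 (1)
 53  110001010011→1 (0)
 54  100010100110→1 (1)
 55  000101001101→0 (0)
 56  001010011010→0 (1)
 57  010100110101→0 (0)
 58  101001101010→1 (0)
 59  010011010100→0 (0)
 60  100110101000→1 (1)
 61  001101010001→0 (0)
 62  011010100010→0 (1)
 63  110101000101→1 (0)
 64  101010001010→1 (0)
 65  010100010100→0 (1)

010110001010010010101000110101000001001110011110101011100010100110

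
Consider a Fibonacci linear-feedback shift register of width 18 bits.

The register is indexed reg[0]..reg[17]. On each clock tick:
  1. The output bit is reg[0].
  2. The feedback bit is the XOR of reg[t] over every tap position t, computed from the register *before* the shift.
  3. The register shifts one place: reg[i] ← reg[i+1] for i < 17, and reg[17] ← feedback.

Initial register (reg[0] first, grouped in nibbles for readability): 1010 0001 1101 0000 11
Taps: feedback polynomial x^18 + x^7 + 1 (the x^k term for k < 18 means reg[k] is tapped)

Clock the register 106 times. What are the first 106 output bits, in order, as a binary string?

1010000111010000110100100110111001111001010101001011010011000011101101010100011001000101100110010010001001

step | reg (before) | out | fb
   0 | 101000011101000011 | 1 | 0
   1 | 010000111010000110 | 0 | 1
   2 | 100001110100001101 | 1 | 0
   3 | 000011101000011010 | 0 | 0
   4 | 000111010000110100 | 0 | 1
   5 | 001110100001101001 | 0 | 0
   6 | 011101000011010010 | 0 | 0
   7 | 111010000110100100 | 1 | 1
   8 | 110100001101001001 | 1 | 1
   9 | 101000011010010011 | 1 | 0
  10 | 010000110100100110 | 0 | 1
  11 | 100001101001001101 | 1 | 1
  12 | 000011010010011011 | 0 | 1
  13 | 000110100100110111 | 0 | 0
  14 | 001101001001101110 | 0 | 0
  15 | 011010010011011100 | 0 | 1
  16 | 110100100110111001 | 1 | 1
  17 | 101001001101110011 | 1 | 1
  18 | 010010011011100111 | 0 | 1
  19 | 100100110111001111 | 1 | 0
  20 | 001001101110011110 | 0 | 0
  21 | 010011011100111100 | 0 | 1
  22 | 100110111001111001 | 1 | 0
  23 | 001101110011110010 | 0 | 1
  24 | 011011100111100101 | 0 | 0
  25 | 110111001111001010 | 1 | 1
  26 | 101110011110010101 | 1 | 0
  27 | 011100111100101010 | 0 | 1
  28 | 111001111001010101 | 1 | 0
  29 | 110011110010101010 | 1 | 0
  30 | 100111100101010100 | 1 | 1
  31 | 001111001010101001 | 0 | 0
  32 | 011110010101010010 | 0 | 1
  33 | 111100101010100101 | 1 | 1
  34 | 111001010101001011 | 1 | 0
  35 | 110010101010010110 | 1 | 1
  36 | 100101010100101101 | 1 | 0
  37 | 001010101001011010 | 0 | 0
  38 | 010101010010110100 | 0 | 1
  39 | 101010100101101001 | 1 | 1
  40 | 010101001011010011 | 0 | 0
  41 | 101010010110100110 | 1 | 0
  42 | 010100101101001100 | 0 | 0
  43 | 101001011010011000 | 1 | 0
  44 | 010010110100110000 | 0 | 1
  45 | 100101101001100001 | 1 | 1
  46 | 001011010011000011 | 0 | 1
  47 | 010110100110000111 | 0 | 0
  48 | 101101001100001110 | 1 | 1
  49 | 011010011000011101 | 0 | 1
  50 | 110100110000111011 | 1 | 0
  51 | 101001100001110110 | 1 | 1
  52 | 010011000011101101 | 0 | 0
  53 | 100110000111011010 | 1 | 1
  54 | 001100001110110101 | 0 | 0
  55 | 011000011101101010 | 0 | 1
  56 | 110000111011010101 | 1 | 0
  57 | 100001110110101010 | 1 | 0
  58 | 000011101101010100 | 0 | 0
  59 | 000111011010101000 | 0 | 1
  60 | 001110110101010001 | 0 | 1
  61 | 011101101010100011 | 0 | 0
  62 | 111011010101000110 | 1 | 0
  63 | 110110101010001100 | 1 | 1
  64 | 101101010100011001 | 1 | 0
  65 | 011010101000110010 | 0 | 0
  66 | 110101010001100100 | 1 | 0
  67 | 101010100011001000 | 1 | 1
  68 | 010101000110010001 | 0 | 0
  69 | 101010001100100010 | 1 | 1
  70 | 010100011001000101 | 0 | 1
  71 | 101000110010001011 | 1 | 0
  72 | 010001100100010110 | 0 | 0
  73 | 100011001000101100 | 1 | 1
  74 | 000110010001011001 | 0 | 1
  75 | 001100100010110011 | 0 | 0
  76 | 011001000101100110 | 0 | 0
  77 | 110010001011001100 | 1 | 1
  78 | 100100010110011001 | 1 | 0
  79 | 001000101100110010 | 0 | 0
  80 | 010001011001100100 | 0 | 1
  81 | 100010110011001001 | 1 | 0
  82 | 000101100110010010 | 0 | 0
  83 | 001011001100100100 | 0 | 0
  84 | 010110011001001000 | 0 | 1
  85 | 101100110010010001 | 1 | 0
  86 | 011001100100100010 | 0 | 0
  87 | 110011001001000100 | 1 | 1
  88 | 100110010010001001 | 1 | 0
  89 | 001100100100010010 | 0 | 0
  90 | 011001001000100100 | 0 | 0
  91 | 110010010001001000 | 1 | 0
  92 | 100100100010010000 | 1 | 1
  93 | 001001000100100001 | 0 | 0
  94 | 010010001001000010 | 0 | 0
  95 | 100100010010000100 | 1 | 0
  96 | 001000100100001000 | 0 | 0
  97 | 010001001000010000 | 0 | 0
  98 | 100010010000100000 | 1 | 0
  99 | 000100100001000000 | 0 | 0
 100 | 001001000010000000 | 0 | 0
 101 | 010010000100000000 | 0 | 0
 102 | 100100001000000000 | 1 | 1
 103 | 001000010000000001 | 0 | 1
 104 | 010000100000000011 | 0 | 0
 105 | 100001000000000110 | 1 | 1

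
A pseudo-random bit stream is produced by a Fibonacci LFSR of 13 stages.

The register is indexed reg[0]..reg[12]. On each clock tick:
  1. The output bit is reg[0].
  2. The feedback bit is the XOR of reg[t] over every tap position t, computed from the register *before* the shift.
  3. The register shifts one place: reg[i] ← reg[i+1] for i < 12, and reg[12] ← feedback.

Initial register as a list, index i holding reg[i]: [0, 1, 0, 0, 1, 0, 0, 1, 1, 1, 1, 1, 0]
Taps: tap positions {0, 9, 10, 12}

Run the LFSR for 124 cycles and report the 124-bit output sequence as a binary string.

step | reg (before) | out | fb
   0 | 0100100111110 | 0 | 0
   1 | 1001001111100 | 1 | 1
   2 | 0010011111001 | 0 | 0
   3 | 0100111110010 | 0 | 0
   4 | 1001111100100 | 1 | 0
   5 | 0011111001000 | 0 | 1
   6 | 0111110010001 | 0 | 1
   7 | 1111100100011 | 1 | 0
   8 | 1111001000110 | 1 | 0
   9 | 1110010001100 | 1 | 1
  10 | 1100100011001 | 1 | 1
  11 | 1001000110011 | 1 | 0
  12 | 0010001100110 | 0 | 1
  13 | 0100011001101 | 0 | 1
  14 | 1000110011011 | 1 | 1
  15 | 0001100110111 | 0 | 0
  16 | 0011001101110 | 0 | 0
  17 | 0110011011100 | 0 | 0
  18 | 1100110111000 | 1 | 0
  19 | 1001101110000 | 1 | 1
  20 | 0011011100001 | 0 | 1
  21 | 0110111000011 | 0 | 1
  22 | 1101110000111 | 1 | 1
  23 | 1011100001111 | 1 | 0
  24 | 0111000011110 | 0 | 0
  25 | 1110000111100 | 1 | 1
  26 | 1100001111001 | 1 | 1
  27 | 1000011110011 | 1 | 0
  28 | 0000111100110 | 0 | 1
  29 | 0001111001101 | 0 | 1
  30 | 0011110011011 | 0 | 0
  31 | 0111100110110 | 0 | 1
  32 | 1111001101101 | 1 | 0
  33 | 1110011011010 | 1 | 0
  34 | 1100110110100 | 1 | 0
  35 | 1001101101000 | 1 | 0
  36 | 0011011010000 | 0 | 0
  37 | 0110110100000 | 0 | 0
  38 | 1101101000000 | 1 | 1
  39 | 1011010000001 | 1 | 0
  40 | 0110100000010 | 0 | 0
  41 | 1101000000100 | 1 | 0
  42 | 1010000001000 | 1 | 0
  43 | 0100000010000 | 0 | 0
  44 | 1000000100000 | 1 | 1
  45 | 0000001000001 | 0 | 1
  46 | 0000010000011 | 0 | 1
  47 | 0000100000111 | 0 | 0
  48 | 0001000001110 | 0 | 0
  49 | 0010000011100 | 0 | 0
  50 | 0100000111000 | 0 | 1
  51 | 1000001110001 | 1 | 0
  52 | 0000011100010 | 0 | 0
  53 | 0000111000100 | 0 | 1
  54 | 0001110001001 | 0 | 0
  55 | 0011100010010 | 0 | 0
  56 | 0111000100100 | 0 | 1
  57 | 1110001001001 | 1 | 1
  58 | 1100010010011 | 1 | 0
  59 | 1000100100110 | 1 | 0
  60 | 0001001001100 | 0 | 0
  61 | 0010010011000 | 0 | 1
  62 | 0100100110001 | 0 | 1
  63 | 1001001100011 | 1 | 0
  64 | 0010011000110 | 0 | 1
  65 | 0100110001101 | 0 | 1
  66 | 1001100011011 | 1 | 1
  67 | 0011000110111 | 0 | 0
  68 | 0110001101110 | 0 | 0
  69 | 1100011011100 | 1 | 1
  70 | 1000110111001 | 1 | 1
  71 | 0001101110011 | 0 | 1
  72 | 0011011100111 | 0 | 0
  73 | 0110111001110 | 0 | 0
  74 | 1101110011100 | 1 | 1
  75 | 1011100111001 | 1 | 1
  76 | 0111001110011 | 0 | 1
  77 | 1110011100111 | 1 | 1
  78 | 1100111001111 | 1 | 0
  79 | 1001110011110 | 1 | 1
  80 | 0011100111101 | 0 | 1
  81 | 0111001111011 | 0 | 0
  82 | 1110011110110 | 1 | 0
  83 | 1100111101100 | 1 | 1
  84 | 1001111011001 | 1 | 1
  85 | 0011110110011 | 0 | 1
  86 | 0111101100111 | 0 | 0
  87 | 1111011001110 | 1 | 1
  88 | 1110110011101 | 1 | 0
  89 | 1101100111010 | 1 | 0
  90 | 1011001110100 | 1 | 0
  91 | 0110011101000 | 0 | 1
  92 | 1100111010001 | 1 | 0
  93 | 1001110100010 | 1 | 1
  94 | 0011101000101 | 0 | 0
  95 | 0111010001010 | 0 | 1
  96 | 1110100010101 | 1 | 1
  97 | 1101000101011 | 1 | 1
  98 | 1010001010111 | 1 | 1
  99 | 0100010101111 | 0 | 1
 100 | 1000101011111 | 1 | 0
 101 | 0001010111110 | 0 | 0
 102 | 0010101111100 | 0 | 0
 103 | 0101011111000 | 0 | 1
 104 | 1010111110001 | 1 | 0
 105 | 0101111100010 | 0 | 0
 106 | 1011111000100 | 1 | 0
 107 | 0111110001000 | 0 | 1
 108 | 1111100010001 | 1 | 0
 109 | 1111000100010 | 1 | 1
 110 | 1110001000101 | 1 | 1
 111 | 1100010001011 | 1 | 1
 112 | 1000100010111 | 1 | 1
 113 | 0001000101111 | 0 | 1
 114 | 0010001011111 | 0 | 1
 115 | 0100010111111 | 0 | 1
 116 | 1000101111111 | 1 | 0
 117 | 0001011111110 | 0 | 0
 118 | 0010111111100 | 0 | 0
 119 | 0101111111000 | 0 | 1
 120 | 1011111110001 | 1 | 0
 121 | 0111111100010 | 0 | 0
 122 | 1111111000100 | 1 | 0
 123 | 1111110001000 | 1 | 0

0100100111110010001100110111000011110011011010000001000001110001001001100011011100111001111011001110100010101111100010001011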